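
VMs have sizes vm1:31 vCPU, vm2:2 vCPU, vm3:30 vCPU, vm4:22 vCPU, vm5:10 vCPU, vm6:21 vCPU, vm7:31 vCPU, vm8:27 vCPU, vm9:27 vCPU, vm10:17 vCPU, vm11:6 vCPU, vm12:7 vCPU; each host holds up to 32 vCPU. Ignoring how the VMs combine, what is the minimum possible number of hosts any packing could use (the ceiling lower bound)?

8

Total size = 31 + 2 + 30 + 22 + 10 + 21 + 31 + 27 + 27 + 17 + 6 + 7 = 231 vCPU.
⌈231 / 32⌉ = 8.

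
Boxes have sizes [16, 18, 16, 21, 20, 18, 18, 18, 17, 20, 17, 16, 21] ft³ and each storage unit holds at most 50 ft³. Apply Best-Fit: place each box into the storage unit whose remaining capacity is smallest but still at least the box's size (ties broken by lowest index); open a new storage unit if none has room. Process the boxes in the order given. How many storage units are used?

16 ft³ → storage unit 1 (remaining 34 ft³)
18 ft³ → storage unit 1 (remaining 16 ft³)
16 ft³ → storage unit 1 (remaining 0 ft³)
21 ft³ → storage unit 2 (remaining 29 ft³)
20 ft³ → storage unit 2 (remaining 9 ft³)
18 ft³ → storage unit 3 (remaining 32 ft³)
18 ft³ → storage unit 3 (remaining 14 ft³)
18 ft³ → storage unit 4 (remaining 32 ft³)
17 ft³ → storage unit 4 (remaining 15 ft³)
20 ft³ → storage unit 5 (remaining 30 ft³)
17 ft³ → storage unit 5 (remaining 13 ft³)
16 ft³ → storage unit 6 (remaining 34 ft³)
21 ft³ → storage unit 6 (remaining 13 ft³)

6 storage units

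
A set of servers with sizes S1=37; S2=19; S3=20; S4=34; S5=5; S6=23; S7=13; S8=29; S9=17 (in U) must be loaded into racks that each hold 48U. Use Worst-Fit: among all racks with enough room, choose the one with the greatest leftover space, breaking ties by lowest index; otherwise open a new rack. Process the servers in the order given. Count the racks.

5 racks

S1 (37U) → rack 1 (remaining 11U)
S2 (19U) → rack 2 (remaining 29U)
S3 (20U) → rack 2 (remaining 9U)
S4 (34U) → rack 3 (remaining 14U)
S5 (5U) → rack 3 (remaining 9U)
S6 (23U) → rack 4 (remaining 25U)
S7 (13U) → rack 4 (remaining 12U)
S8 (29U) → rack 5 (remaining 19U)
S9 (17U) → rack 5 (remaining 2U)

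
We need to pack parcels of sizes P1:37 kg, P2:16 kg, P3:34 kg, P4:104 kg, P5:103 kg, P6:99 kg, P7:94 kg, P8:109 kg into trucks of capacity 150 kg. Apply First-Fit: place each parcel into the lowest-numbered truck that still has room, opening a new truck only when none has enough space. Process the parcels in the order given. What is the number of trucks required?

6

Put P1 (37 kg) in truck 1; 113 kg remain.
Put P2 (16 kg) in truck 1; 97 kg remain.
Put P3 (34 kg) in truck 1; 63 kg remain.
Put P4 (104 kg) in truck 2; 46 kg remain.
Put P5 (103 kg) in truck 3; 47 kg remain.
Put P6 (99 kg) in truck 4; 51 kg remain.
Put P7 (94 kg) in truck 5; 56 kg remain.
Put P8 (109 kg) in truck 6; 41 kg remain.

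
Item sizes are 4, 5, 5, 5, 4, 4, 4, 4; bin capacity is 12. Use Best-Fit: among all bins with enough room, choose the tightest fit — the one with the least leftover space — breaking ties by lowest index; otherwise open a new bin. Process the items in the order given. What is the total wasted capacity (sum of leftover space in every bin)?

13

bin 1: place 4, 8 left
bin 1: place 5, 3 left
bin 2: place 5, 7 left
bin 2: place 5, 2 left
bin 3: place 4, 8 left
bin 3: place 4, 4 left
bin 3: place 4, 0 left
bin 4: place 4, 8 left
4 bins × 12 = 48; used 35; unused 13.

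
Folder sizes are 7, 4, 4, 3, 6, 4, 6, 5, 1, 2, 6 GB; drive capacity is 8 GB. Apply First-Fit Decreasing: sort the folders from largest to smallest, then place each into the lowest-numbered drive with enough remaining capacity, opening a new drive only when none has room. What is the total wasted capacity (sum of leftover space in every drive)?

8

Sorted descending: 7, 6, 6, 6, 5, 4, 4, 4, 3, 2, 1.
drive 1: place 7 GB, 1 GB left
drive 2: place 6 GB, 2 GB left
drive 3: place 6 GB, 2 GB left
drive 4: place 6 GB, 2 GB left
drive 5: place 5 GB, 3 GB left
drive 6: place 4 GB, 4 GB left
drive 6: place 4 GB, 0 GB left
drive 7: place 4 GB, 4 GB left
drive 5: place 3 GB, 0 GB left
drive 2: place 2 GB, 0 GB left
drive 1: place 1 GB, 0 GB left
7 drives × 8 GB = 56 GB; used 48 GB; unused 8 GB.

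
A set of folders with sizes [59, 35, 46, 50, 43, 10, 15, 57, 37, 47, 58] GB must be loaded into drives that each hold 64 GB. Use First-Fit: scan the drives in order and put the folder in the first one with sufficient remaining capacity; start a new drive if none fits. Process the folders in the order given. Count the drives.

Put 59 GB in drive 1; 5 GB remain.
Put 35 GB in drive 2; 29 GB remain.
Put 46 GB in drive 3; 18 GB remain.
Put 50 GB in drive 4; 14 GB remain.
Put 43 GB in drive 5; 21 GB remain.
Put 10 GB in drive 2; 19 GB remain.
Put 15 GB in drive 2; 4 GB remain.
Put 57 GB in drive 6; 7 GB remain.
Put 37 GB in drive 7; 27 GB remain.
Put 47 GB in drive 8; 17 GB remain.
Put 58 GB in drive 9; 6 GB remain.

9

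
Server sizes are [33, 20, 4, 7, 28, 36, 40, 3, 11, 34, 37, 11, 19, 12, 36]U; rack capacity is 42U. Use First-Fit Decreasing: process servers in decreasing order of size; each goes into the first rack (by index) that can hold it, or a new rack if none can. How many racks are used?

9

Sorted descending: 40, 37, 36, 36, 34, 33, 28, 20, 19, 12, 11, 11, 7, 4, 3.
rack 1: place 40U, 2U left
rack 2: place 37U, 5U left
rack 3: place 36U, 6U left
rack 4: place 36U, 6U left
rack 5: place 34U, 8U left
rack 6: place 33U, 9U left
rack 7: place 28U, 14U left
rack 8: place 20U, 22U left
rack 8: place 19U, 3U left
rack 7: place 12U, 2U left
rack 9: place 11U, 31U left
rack 9: place 11U, 20U left
rack 5: place 7U, 1U left
rack 2: place 4U, 1U left
rack 3: place 3U, 3U left
Final racks: [40] [37,4] [36,3] [36] [34,7] [33] [28,12] [20,19] [11,11].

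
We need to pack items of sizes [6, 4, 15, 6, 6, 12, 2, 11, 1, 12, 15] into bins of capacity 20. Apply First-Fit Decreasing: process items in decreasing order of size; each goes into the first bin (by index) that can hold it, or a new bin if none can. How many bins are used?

5

Sorted descending: 15, 15, 12, 12, 11, 6, 6, 6, 4, 2, 1.
Put 15 in bin 1; 5 remain.
Put 15 in bin 2; 5 remain.
Put 12 in bin 3; 8 remain.
Put 12 in bin 4; 8 remain.
Put 11 in bin 5; 9 remain.
Put 6 in bin 3; 2 remain.
Put 6 in bin 4; 2 remain.
Put 6 in bin 5; 3 remain.
Put 4 in bin 1; 1 remain.
Put 2 in bin 2; 3 remain.
Put 1 in bin 1; 0 remain.
Final bins: [15,4,1] [15,2] [12,6] [12,6] [11,6].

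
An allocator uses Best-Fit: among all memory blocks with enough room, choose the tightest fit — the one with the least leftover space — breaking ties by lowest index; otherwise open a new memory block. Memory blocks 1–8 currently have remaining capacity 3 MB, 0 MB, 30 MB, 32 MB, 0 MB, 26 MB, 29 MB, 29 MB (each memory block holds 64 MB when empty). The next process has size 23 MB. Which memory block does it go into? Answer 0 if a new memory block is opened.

6

Memory blocks with room: memory block 3 (30 MB), memory block 4 (32 MB), memory block 6 (26 MB), memory block 7 (29 MB), memory block 8 (29 MB).
Tightest fit is memory block 6 with 26 MB free.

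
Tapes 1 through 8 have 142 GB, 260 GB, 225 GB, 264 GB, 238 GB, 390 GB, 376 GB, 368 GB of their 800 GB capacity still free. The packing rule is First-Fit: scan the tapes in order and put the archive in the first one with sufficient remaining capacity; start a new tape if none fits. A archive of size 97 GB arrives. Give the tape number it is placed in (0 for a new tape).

Tapes with room: tape 1 (142 GB), tape 2 (260 GB), tape 3 (225 GB), tape 4 (264 GB), tape 5 (238 GB), tape 6 (390 GB), tape 7 (376 GB), tape 8 (368 GB).
The first with room is tape 1.

1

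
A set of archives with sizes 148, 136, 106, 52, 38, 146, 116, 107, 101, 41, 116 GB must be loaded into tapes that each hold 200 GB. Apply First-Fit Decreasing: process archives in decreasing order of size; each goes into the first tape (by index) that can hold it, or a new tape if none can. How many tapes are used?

8

Sorted descending: 148, 146, 136, 116, 116, 107, 106, 101, 52, 41, 38.
Put 148 GB in tape 1; 52 GB remain.
Put 146 GB in tape 2; 54 GB remain.
Put 136 GB in tape 3; 64 GB remain.
Put 116 GB in tape 4; 84 GB remain.
Put 116 GB in tape 5; 84 GB remain.
Put 107 GB in tape 6; 93 GB remain.
Put 106 GB in tape 7; 94 GB remain.
Put 101 GB in tape 8; 99 GB remain.
Put 52 GB in tape 1; 0 GB remain.
Put 41 GB in tape 2; 13 GB remain.
Put 38 GB in tape 3; 26 GB remain.
Final tapes: [148,52] [146,41] [136,38] [116] [116] [107] [106] [101].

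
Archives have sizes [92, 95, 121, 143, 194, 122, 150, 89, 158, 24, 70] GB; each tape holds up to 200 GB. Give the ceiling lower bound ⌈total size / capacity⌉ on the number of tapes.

7

Total size = 92 + 95 + 121 + 143 + 194 + 122 + 150 + 89 + 158 + 24 + 70 = 1258 GB.
⌈1258 / 200⌉ = 7.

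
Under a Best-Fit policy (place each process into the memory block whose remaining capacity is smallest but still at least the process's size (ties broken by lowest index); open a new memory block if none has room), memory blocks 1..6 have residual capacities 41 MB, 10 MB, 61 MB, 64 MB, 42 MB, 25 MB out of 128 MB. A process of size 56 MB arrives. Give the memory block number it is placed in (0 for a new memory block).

Memory blocks with room: memory block 3 (61 MB), memory block 4 (64 MB).
Tightest fit is memory block 3 with 61 MB free.

3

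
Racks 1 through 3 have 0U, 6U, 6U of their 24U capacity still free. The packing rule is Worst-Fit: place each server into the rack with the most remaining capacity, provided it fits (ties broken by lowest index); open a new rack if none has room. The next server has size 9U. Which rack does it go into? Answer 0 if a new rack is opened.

No rack has ≥ 9U free, so a new rack is opened.

0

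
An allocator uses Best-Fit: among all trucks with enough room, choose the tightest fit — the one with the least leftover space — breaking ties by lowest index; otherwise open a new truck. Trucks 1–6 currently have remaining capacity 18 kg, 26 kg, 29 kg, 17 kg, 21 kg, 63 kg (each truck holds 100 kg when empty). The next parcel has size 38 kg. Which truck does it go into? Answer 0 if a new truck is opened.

6

Trucks with room: truck 6 (63 kg).
Tightest fit is truck 6 with 63 kg free.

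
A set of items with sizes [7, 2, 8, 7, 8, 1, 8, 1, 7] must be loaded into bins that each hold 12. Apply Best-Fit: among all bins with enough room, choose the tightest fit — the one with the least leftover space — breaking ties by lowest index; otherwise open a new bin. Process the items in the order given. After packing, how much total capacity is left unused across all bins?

7 → bin 1 (remaining 5)
2 → bin 1 (remaining 3)
8 → bin 2 (remaining 4)
7 → bin 3 (remaining 5)
8 → bin 4 (remaining 4)
1 → bin 1 (remaining 2)
8 → bin 5 (remaining 4)
1 → bin 1 (remaining 1)
7 → bin 6 (remaining 5)
6 bins × 12 = 72; used 49; unused 23.

23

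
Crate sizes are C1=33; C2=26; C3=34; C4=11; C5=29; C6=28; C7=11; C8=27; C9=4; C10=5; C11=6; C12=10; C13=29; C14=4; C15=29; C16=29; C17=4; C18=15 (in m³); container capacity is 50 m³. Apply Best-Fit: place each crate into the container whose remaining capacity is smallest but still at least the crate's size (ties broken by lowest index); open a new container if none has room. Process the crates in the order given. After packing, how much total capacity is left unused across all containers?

Put C1 (33 m³) in container 1; 17 m³ remain.
Put C2 (26 m³) in container 2; 24 m³ remain.
Put C3 (34 m³) in container 3; 16 m³ remain.
Put C4 (11 m³) in container 3; 5 m³ remain.
Put C5 (29 m³) in container 4; 21 m³ remain.
Put C6 (28 m³) in container 5; 22 m³ remain.
Put C7 (11 m³) in container 1; 6 m³ remain.
Put C8 (27 m³) in container 6; 23 m³ remain.
Put C9 (4 m³) in container 3; 1 m³ remain.
Put C10 (5 m³) in container 1; 1 m³ remain.
Put C11 (6 m³) in container 4; 15 m³ remain.
Put C12 (10 m³) in container 4; 5 m³ remain.
Put C13 (29 m³) in container 7; 21 m³ remain.
Put C14 (4 m³) in container 4; 1 m³ remain.
Put C15 (29 m³) in container 8; 21 m³ remain.
Put C16 (29 m³) in container 9; 21 m³ remain.
Put C17 (4 m³) in container 7; 17 m³ remain.
Put C18 (15 m³) in container 7; 2 m³ remain.
9 containers × 50 m³ = 450 m³; used 334 m³; unused 116 m³.

116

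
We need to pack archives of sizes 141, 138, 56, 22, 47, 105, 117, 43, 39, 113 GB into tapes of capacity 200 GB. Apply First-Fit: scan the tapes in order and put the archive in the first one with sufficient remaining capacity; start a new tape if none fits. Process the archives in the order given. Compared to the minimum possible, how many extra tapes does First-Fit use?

First-Fit: [141,56] [138,22,39] [47,105,43] [117] [113] → 5 tapes.
Total size 821 GB; any packing needs at least ⌈821/200⌉ = 5 tapes.
So 5 is already optimal.

0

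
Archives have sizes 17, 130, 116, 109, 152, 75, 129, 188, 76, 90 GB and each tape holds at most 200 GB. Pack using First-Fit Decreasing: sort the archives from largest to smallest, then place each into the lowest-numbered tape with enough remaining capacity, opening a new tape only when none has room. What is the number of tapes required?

7

Sorted descending: 188, 152, 130, 129, 116, 109, 90, 76, 75, 17.
tape 1: place 188 GB, 12 GB left
tape 2: place 152 GB, 48 GB left
tape 3: place 130 GB, 70 GB left
tape 4: place 129 GB, 71 GB left
tape 5: place 116 GB, 84 GB left
tape 6: place 109 GB, 91 GB left
tape 6: place 90 GB, 1 GB left
tape 5: place 76 GB, 8 GB left
tape 7: place 75 GB, 125 GB left
tape 2: place 17 GB, 31 GB left
Final tapes: [188] [152,17] [130] [129] [116,76] [109,90] [75].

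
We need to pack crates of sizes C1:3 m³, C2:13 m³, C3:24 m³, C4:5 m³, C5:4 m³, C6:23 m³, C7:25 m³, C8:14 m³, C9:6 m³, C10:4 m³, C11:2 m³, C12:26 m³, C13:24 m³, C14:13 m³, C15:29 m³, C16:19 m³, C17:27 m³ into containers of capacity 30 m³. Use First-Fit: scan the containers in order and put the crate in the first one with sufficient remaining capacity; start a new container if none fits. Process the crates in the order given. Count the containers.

C1 (3 m³) → container 1 (remaining 27 m³)
C2 (13 m³) → container 1 (remaining 14 m³)
C3 (24 m³) → container 2 (remaining 6 m³)
C4 (5 m³) → container 1 (remaining 9 m³)
C5 (4 m³) → container 1 (remaining 5 m³)
C6 (23 m³) → container 3 (remaining 7 m³)
C7 (25 m³) → container 4 (remaining 5 m³)
C8 (14 m³) → container 5 (remaining 16 m³)
C9 (6 m³) → container 2 (remaining 0 m³)
C10 (4 m³) → container 1 (remaining 1 m³)
C11 (2 m³) → container 3 (remaining 5 m³)
C12 (26 m³) → container 6 (remaining 4 m³)
C13 (24 m³) → container 7 (remaining 6 m³)
C14 (13 m³) → container 5 (remaining 3 m³)
C15 (29 m³) → container 8 (remaining 1 m³)
C16 (19 m³) → container 9 (remaining 11 m³)
C17 (27 m³) → container 10 (remaining 3 m³)

10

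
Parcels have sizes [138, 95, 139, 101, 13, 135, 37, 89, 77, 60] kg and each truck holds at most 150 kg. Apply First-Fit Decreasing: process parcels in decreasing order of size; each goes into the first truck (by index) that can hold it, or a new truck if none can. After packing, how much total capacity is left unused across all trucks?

Sorted descending: 139, 138, 135, 101, 95, 89, 77, 60, 37, 13.
Put 139 kg in truck 1; 11 kg remain.
Put 138 kg in truck 2; 12 kg remain.
Put 135 kg in truck 3; 15 kg remain.
Put 101 kg in truck 4; 49 kg remain.
Put 95 kg in truck 5; 55 kg remain.
Put 89 kg in truck 6; 61 kg remain.
Put 77 kg in truck 7; 73 kg remain.
Put 60 kg in truck 6; 1 kg remain.
Put 37 kg in truck 4; 12 kg remain.
Put 13 kg in truck 3; 2 kg remain.
7 trucks × 150 kg = 1050 kg; used 884 kg; unused 166 kg.

166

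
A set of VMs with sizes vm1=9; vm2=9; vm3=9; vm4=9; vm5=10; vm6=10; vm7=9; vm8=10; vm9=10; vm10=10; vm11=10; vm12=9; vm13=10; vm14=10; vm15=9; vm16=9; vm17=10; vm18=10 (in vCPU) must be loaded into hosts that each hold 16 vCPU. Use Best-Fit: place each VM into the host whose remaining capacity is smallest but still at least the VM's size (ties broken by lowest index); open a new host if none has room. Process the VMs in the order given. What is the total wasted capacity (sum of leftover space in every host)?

vm1 (9 vCPU) → host 1 (remaining 7 vCPU)
vm2 (9 vCPU) → host 2 (remaining 7 vCPU)
vm3 (9 vCPU) → host 3 (remaining 7 vCPU)
vm4 (9 vCPU) → host 4 (remaining 7 vCPU)
vm5 (10 vCPU) → host 5 (remaining 6 vCPU)
vm6 (10 vCPU) → host 6 (remaining 6 vCPU)
vm7 (9 vCPU) → host 7 (remaining 7 vCPU)
vm8 (10 vCPU) → host 8 (remaining 6 vCPU)
vm9 (10 vCPU) → host 9 (remaining 6 vCPU)
vm10 (10 vCPU) → host 10 (remaining 6 vCPU)
vm11 (10 vCPU) → host 11 (remaining 6 vCPU)
vm12 (9 vCPU) → host 12 (remaining 7 vCPU)
vm13 (10 vCPU) → host 13 (remaining 6 vCPU)
vm14 (10 vCPU) → host 14 (remaining 6 vCPU)
vm15 (9 vCPU) → host 15 (remaining 7 vCPU)
vm16 (9 vCPU) → host 16 (remaining 7 vCPU)
vm17 (10 vCPU) → host 17 (remaining 6 vCPU)
vm18 (10 vCPU) → host 18 (remaining 6 vCPU)
18 hosts × 16 vCPU = 288 vCPU; used 172 vCPU; unused 116 vCPU.

116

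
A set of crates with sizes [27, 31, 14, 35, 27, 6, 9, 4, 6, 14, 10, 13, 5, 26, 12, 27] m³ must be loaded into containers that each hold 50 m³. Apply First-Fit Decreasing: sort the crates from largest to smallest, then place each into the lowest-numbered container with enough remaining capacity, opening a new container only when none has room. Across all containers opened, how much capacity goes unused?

Sorted descending: 35, 31, 27, 27, 27, 26, 14, 14, 13, 12, 10, 9, 6, 6, 5, 4.
Put 35 m³ in container 1; 15 m³ remain.
Put 31 m³ in container 2; 19 m³ remain.
Put 27 m³ in container 3; 23 m³ remain.
Put 27 m³ in container 4; 23 m³ remain.
Put 27 m³ in container 5; 23 m³ remain.
Put 26 m³ in container 6; 24 m³ remain.
Put 14 m³ in container 1; 1 m³ remain.
Put 14 m³ in container 2; 5 m³ remain.
Put 13 m³ in container 3; 10 m³ remain.
Put 12 m³ in container 4; 11 m³ remain.
Put 10 m³ in container 3; 0 m³ remain.
Put 9 m³ in container 4; 2 m³ remain.
Put 6 m³ in container 5; 17 m³ remain.
Put 6 m³ in container 5; 11 m³ remain.
Put 5 m³ in container 2; 0 m³ remain.
Put 4 m³ in container 5; 7 m³ remain.
6 containers × 50 m³ = 300 m³; used 266 m³; unused 34 m³.

34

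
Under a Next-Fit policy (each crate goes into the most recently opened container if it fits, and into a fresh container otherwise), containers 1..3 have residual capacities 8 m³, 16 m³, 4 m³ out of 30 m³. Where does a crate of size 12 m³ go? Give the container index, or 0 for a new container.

0

Next-Fit only looks at container 3, which has 4 m³ free.
12 m³ does not fit, so a new container is opened.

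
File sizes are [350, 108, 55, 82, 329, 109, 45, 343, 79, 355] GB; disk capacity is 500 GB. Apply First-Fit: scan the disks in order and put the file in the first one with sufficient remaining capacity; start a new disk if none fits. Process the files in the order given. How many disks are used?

Put 350 GB in disk 1; 150 GB remain.
Put 108 GB in disk 1; 42 GB remain.
Put 55 GB in disk 2; 445 GB remain.
Put 82 GB in disk 2; 363 GB remain.
Put 329 GB in disk 2; 34 GB remain.
Put 109 GB in disk 3; 391 GB remain.
Put 45 GB in disk 3; 346 GB remain.
Put 343 GB in disk 3; 3 GB remain.
Put 79 GB in disk 4; 421 GB remain.
Put 355 GB in disk 4; 66 GB remain.

4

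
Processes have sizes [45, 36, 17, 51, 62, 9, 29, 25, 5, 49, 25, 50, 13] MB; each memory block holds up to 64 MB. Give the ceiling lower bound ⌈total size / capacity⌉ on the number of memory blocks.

Total size = 45 + 36 + 17 + 51 + 62 + 9 + 29 + 25 + 5 + 49 + 25 + 50 + 13 = 416 MB.
⌈416 / 64⌉ = 7.

7 memory blocks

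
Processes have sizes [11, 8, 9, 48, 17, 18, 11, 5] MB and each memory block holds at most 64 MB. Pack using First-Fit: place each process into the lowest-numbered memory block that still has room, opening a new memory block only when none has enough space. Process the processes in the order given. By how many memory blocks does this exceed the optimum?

0

First-Fit: [11,8,9,17,18] [48,11,5] → 2 memory blocks.
Total size 127 MB; any packing needs at least ⌈127/64⌉ = 2 memory blocks.
So 2 is already optimal.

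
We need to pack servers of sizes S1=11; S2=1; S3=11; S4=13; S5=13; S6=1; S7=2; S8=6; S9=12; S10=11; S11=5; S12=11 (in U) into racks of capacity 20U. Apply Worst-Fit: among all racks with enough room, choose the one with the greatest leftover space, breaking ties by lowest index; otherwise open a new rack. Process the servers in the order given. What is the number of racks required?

rack 1: place S1 (11U), 9U left
rack 1: place S2 (1U), 8U left
rack 2: place S3 (11U), 9U left
rack 3: place S4 (13U), 7U left
rack 4: place S5 (13U), 7U left
rack 2: place S6 (1U), 8U left
rack 1: place S7 (2U), 6U left
rack 2: place S8 (6U), 2U left
rack 5: place S9 (12U), 8U left
rack 6: place S10 (11U), 9U left
rack 6: place S11 (5U), 4U left
rack 7: place S12 (11U), 9U left

7 racks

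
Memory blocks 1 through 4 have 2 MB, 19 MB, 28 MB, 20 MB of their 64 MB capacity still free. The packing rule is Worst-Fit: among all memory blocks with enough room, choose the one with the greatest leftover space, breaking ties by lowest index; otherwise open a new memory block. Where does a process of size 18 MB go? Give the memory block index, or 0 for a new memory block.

Memory blocks with room: memory block 2 (19 MB), memory block 3 (28 MB), memory block 4 (20 MB).
Most room is memory block 3 with 28 MB free.

3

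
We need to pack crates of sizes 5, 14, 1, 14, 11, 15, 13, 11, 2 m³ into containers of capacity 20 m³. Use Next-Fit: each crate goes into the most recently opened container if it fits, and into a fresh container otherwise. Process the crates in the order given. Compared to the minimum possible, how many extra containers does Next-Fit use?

0

Next-Fit: [5,14,1] [14] [11] [15] [13] [11,2] → 6 containers.
6 crates exceed 10 m³ (half the capacity), and no two of those can share a container, so at least 6 containers are needed.
So 6 is already optimal.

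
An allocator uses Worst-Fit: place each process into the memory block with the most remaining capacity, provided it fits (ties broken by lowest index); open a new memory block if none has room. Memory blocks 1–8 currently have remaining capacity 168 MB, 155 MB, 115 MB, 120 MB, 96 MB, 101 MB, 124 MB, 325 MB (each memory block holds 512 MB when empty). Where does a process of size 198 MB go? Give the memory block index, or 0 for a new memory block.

8

Memory blocks with room: memory block 8 (325 MB).
Most room is memory block 8 with 325 MB free.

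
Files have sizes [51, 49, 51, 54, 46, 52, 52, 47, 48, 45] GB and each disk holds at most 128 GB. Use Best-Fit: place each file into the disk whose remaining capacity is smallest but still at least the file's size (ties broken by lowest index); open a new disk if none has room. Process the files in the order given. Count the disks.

5

Put 51 GB in disk 1; 77 GB remain.
Put 49 GB in disk 1; 28 GB remain.
Put 51 GB in disk 2; 77 GB remain.
Put 54 GB in disk 2; 23 GB remain.
Put 46 GB in disk 3; 82 GB remain.
Put 52 GB in disk 3; 30 GB remain.
Put 52 GB in disk 4; 76 GB remain.
Put 47 GB in disk 4; 29 GB remain.
Put 48 GB in disk 5; 80 GB remain.
Put 45 GB in disk 5; 35 GB remain.
Final disks: [51,49] [51,54] [46,52] [52,47] [48,45].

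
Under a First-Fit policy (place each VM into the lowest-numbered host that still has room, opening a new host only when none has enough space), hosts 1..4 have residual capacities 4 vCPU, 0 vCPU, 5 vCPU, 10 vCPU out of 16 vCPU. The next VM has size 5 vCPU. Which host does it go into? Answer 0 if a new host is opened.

Hosts with room: host 3 (5 vCPU), host 4 (10 vCPU).
The first with room is host 3.

3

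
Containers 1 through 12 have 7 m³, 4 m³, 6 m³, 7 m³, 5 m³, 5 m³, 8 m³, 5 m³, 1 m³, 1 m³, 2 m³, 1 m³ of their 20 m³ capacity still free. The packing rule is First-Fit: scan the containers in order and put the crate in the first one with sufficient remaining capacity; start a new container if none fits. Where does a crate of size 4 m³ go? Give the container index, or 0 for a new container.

1

Containers with room: container 1 (7 m³), container 2 (4 m³), container 3 (6 m³), container 4 (7 m³), container 5 (5 m³), container 6 (5 m³), container 7 (8 m³), container 8 (5 m³).
The first with room is container 1.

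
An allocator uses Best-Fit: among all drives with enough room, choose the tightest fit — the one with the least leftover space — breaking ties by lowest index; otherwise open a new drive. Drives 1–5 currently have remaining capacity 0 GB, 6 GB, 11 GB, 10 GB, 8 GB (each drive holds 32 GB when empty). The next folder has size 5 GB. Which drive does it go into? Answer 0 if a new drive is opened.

Drives with room: drive 2 (6 GB), drive 3 (11 GB), drive 4 (10 GB), drive 5 (8 GB).
Tightest fit is drive 2 with 6 GB free.

2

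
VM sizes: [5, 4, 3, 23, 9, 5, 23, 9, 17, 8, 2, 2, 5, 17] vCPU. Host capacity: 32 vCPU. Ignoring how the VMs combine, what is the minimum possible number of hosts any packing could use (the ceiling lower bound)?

Total size = 5 + 4 + 3 + 23 + 9 + 5 + 23 + 9 + 17 + 8 + 2 + 2 + 5 + 17 = 132 vCPU.
⌈132 / 32⌉ = 5.

5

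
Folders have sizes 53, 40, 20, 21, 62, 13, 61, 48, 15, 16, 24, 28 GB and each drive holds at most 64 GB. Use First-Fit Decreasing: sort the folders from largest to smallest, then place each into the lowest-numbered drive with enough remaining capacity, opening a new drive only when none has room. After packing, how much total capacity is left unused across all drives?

Sorted descending: 62, 61, 53, 48, 40, 28, 24, 21, 20, 16, 15, 13.
drive 1: place 62 GB, 2 GB left
drive 2: place 61 GB, 3 GB left
drive 3: place 53 GB, 11 GB left
drive 4: place 48 GB, 16 GB left
drive 5: place 40 GB, 24 GB left
drive 6: place 28 GB, 36 GB left
drive 5: place 24 GB, 0 GB left
drive 6: place 21 GB, 15 GB left
drive 7: place 20 GB, 44 GB left
drive 4: place 16 GB, 0 GB left
drive 6: place 15 GB, 0 GB left
drive 7: place 13 GB, 31 GB left
7 drives × 64 GB = 448 GB; used 401 GB; unused 47 GB.

47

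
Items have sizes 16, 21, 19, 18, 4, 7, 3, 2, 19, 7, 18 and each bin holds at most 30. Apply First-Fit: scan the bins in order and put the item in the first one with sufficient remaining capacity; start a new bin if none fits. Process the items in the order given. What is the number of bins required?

bin 1: place 16, 14 left
bin 2: place 21, 9 left
bin 3: place 19, 11 left
bin 4: place 18, 12 left
bin 1: place 4, 10 left
bin 1: place 7, 3 left
bin 1: place 3, 0 left
bin 2: place 2, 7 left
bin 5: place 19, 11 left
bin 2: place 7, 0 left
bin 6: place 18, 12 left

6 bins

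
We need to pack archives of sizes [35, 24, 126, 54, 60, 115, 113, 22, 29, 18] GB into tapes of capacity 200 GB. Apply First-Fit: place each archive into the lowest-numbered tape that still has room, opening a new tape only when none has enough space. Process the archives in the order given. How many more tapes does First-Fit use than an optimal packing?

First-Fit: [35,24,126] [54,60,22,29,18] [115] [113] → 4 tapes.
Total size 596 GB; any packing needs at least ⌈596/200⌉ = 3 tapes.
An optimal packing achieves that bound: [126,54,18] [115,60,24] [113,35,29,22] → 3 tapes.
Excess: 4 − 3 = 1.

1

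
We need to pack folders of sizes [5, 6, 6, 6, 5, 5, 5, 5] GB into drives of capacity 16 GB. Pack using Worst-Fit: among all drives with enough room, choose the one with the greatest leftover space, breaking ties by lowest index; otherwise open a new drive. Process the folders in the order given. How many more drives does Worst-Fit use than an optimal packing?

0

Worst-Fit: [5,6,5] [6,6] [5,5,5] → 3 drives.
Total size 43 GB; any packing needs at least ⌈43/16⌉ = 3 drives.
So 3 is already optimal.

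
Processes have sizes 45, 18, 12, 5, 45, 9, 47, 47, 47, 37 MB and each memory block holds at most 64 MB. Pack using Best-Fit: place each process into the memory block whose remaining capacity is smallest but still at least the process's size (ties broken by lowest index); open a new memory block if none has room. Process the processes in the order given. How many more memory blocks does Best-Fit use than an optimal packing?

0

Best-Fit: [45,18] [12,5,45] [9,47] [47] [47] [37] → 6 memory blocks.
6 processes exceed 32 MB (half the capacity), and no two of those can share a memory block, so at least 6 memory blocks are needed.
So 6 is already optimal.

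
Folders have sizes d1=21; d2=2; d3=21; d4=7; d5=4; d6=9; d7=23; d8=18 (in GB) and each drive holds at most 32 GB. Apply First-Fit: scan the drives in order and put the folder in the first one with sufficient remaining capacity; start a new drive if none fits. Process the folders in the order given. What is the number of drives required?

4

drive 1: place d1 (21 GB), 11 GB left
drive 1: place d2 (2 GB), 9 GB left
drive 2: place d3 (21 GB), 11 GB left
drive 1: place d4 (7 GB), 2 GB left
drive 2: place d5 (4 GB), 7 GB left
drive 3: place d6 (9 GB), 23 GB left
drive 3: place d7 (23 GB), 0 GB left
drive 4: place d8 (18 GB), 14 GB left
Final drives: [21,2,7] [21,4] [9,23] [18].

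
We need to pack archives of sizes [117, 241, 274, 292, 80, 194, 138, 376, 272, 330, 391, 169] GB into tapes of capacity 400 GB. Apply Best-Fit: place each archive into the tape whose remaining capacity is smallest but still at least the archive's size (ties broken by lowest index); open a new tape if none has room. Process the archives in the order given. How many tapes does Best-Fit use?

tape 1: place 117 GB, 283 GB left
tape 1: place 241 GB, 42 GB left
tape 2: place 274 GB, 126 GB left
tape 3: place 292 GB, 108 GB left
tape 3: place 80 GB, 28 GB left
tape 4: place 194 GB, 206 GB left
tape 4: place 138 GB, 68 GB left
tape 5: place 376 GB, 24 GB left
tape 6: place 272 GB, 128 GB left
tape 7: place 330 GB, 70 GB left
tape 8: place 391 GB, 9 GB left
tape 9: place 169 GB, 231 GB left

9 tapes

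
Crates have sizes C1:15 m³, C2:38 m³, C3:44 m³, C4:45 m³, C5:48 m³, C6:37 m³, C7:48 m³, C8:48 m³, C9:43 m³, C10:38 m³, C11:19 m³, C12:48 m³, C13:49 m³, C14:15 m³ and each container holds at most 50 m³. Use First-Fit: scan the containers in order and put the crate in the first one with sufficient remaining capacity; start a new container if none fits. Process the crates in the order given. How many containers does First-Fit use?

container 1: place C1 (15 m³), 35 m³ left
container 2: place C2 (38 m³), 12 m³ left
container 3: place C3 (44 m³), 6 m³ left
container 4: place C4 (45 m³), 5 m³ left
container 5: place C5 (48 m³), 2 m³ left
container 6: place C6 (37 m³), 13 m³ left
container 7: place C7 (48 m³), 2 m³ left
container 8: place C8 (48 m³), 2 m³ left
container 9: place C9 (43 m³), 7 m³ left
container 10: place C10 (38 m³), 12 m³ left
container 1: place C11 (19 m³), 16 m³ left
container 11: place C12 (48 m³), 2 m³ left
container 12: place C13 (49 m³), 1 m³ left
container 1: place C14 (15 m³), 1 m³ left
Final containers: [15,19,15] [38] [44] [45] [48] [37] [48] [48] [43] [38] [48] [49].

12 containers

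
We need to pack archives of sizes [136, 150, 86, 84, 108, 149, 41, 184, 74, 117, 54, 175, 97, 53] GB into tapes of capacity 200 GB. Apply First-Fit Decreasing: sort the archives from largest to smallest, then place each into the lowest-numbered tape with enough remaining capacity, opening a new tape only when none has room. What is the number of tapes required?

Sorted descending: 184, 175, 150, 149, 136, 117, 108, 97, 86, 84, 74, 54, 53, 41.
Put 184 GB in tape 1; 16 GB remain.
Put 175 GB in tape 2; 25 GB remain.
Put 150 GB in tape 3; 50 GB remain.
Put 149 GB in tape 4; 51 GB remain.
Put 136 GB in tape 5; 64 GB remain.
Put 117 GB in tape 6; 83 GB remain.
Put 108 GB in tape 7; 92 GB remain.
Put 97 GB in tape 8; 103 GB remain.
Put 86 GB in tape 7; 6 GB remain.
Put 84 GB in tape 8; 19 GB remain.
Put 74 GB in tape 6; 9 GB remain.
Put 54 GB in tape 5; 10 GB remain.
Put 53 GB in tape 9; 147 GB remain.
Put 41 GB in tape 3; 9 GB remain.

9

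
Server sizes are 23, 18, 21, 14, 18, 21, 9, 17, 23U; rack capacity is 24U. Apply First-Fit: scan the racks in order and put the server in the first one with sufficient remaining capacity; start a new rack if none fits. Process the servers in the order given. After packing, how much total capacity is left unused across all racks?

28

rack 1: place 23U, 1U left
rack 2: place 18U, 6U left
rack 3: place 21U, 3U left
rack 4: place 14U, 10U left
rack 5: place 18U, 6U left
rack 6: place 21U, 3U left
rack 4: place 9U, 1U left
rack 7: place 17U, 7U left
rack 8: place 23U, 1U left
8 racks × 24U = 192U; used 164U; unused 28U.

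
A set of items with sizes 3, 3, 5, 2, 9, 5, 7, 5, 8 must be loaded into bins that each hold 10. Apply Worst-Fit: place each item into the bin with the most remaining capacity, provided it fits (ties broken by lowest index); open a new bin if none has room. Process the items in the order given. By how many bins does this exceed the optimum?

1

Worst-Fit: [3,3] [5,2] [9] [5,5] [7] [8] → 6 bins.
Total size 47; any packing needs at least ⌈47/10⌉ = 5 bins.
An optimal packing achieves that bound: [9] [8,2] [7,3] [5,5] [5,3] → 5 bins.
Excess: 6 − 5 = 1.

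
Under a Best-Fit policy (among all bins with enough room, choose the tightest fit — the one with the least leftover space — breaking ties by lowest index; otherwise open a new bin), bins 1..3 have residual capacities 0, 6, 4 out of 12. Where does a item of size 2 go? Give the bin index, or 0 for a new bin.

3

Bins with room: bin 2 (6), bin 3 (4).
Tightest fit is bin 3 with 4 free.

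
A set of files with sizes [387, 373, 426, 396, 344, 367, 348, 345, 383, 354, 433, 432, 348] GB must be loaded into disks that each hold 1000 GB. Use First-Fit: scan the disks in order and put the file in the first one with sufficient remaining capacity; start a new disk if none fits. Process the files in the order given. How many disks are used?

disk 1: place 387 GB, 613 GB left
disk 1: place 373 GB, 240 GB left
disk 2: place 426 GB, 574 GB left
disk 2: place 396 GB, 178 GB left
disk 3: place 344 GB, 656 GB left
disk 3: place 367 GB, 289 GB left
disk 4: place 348 GB, 652 GB left
disk 4: place 345 GB, 307 GB left
disk 5: place 383 GB, 617 GB left
disk 5: place 354 GB, 263 GB left
disk 6: place 433 GB, 567 GB left
disk 6: place 432 GB, 135 GB left
disk 7: place 348 GB, 652 GB left
Final disks: [387,373] [426,396] [344,367] [348,345] [383,354] [433,432] [348].

7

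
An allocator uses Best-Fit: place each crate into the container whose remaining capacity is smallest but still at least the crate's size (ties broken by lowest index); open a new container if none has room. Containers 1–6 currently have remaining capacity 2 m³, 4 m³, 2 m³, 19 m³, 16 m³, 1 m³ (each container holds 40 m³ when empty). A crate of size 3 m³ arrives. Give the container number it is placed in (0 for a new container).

2

Containers with room: container 2 (4 m³), container 4 (19 m³), container 5 (16 m³).
Tightest fit is container 2 with 4 m³ free.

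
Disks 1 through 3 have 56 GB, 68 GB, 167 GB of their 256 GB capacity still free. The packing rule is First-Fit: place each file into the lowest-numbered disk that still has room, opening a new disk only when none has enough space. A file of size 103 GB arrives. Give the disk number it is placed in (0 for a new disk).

3

Disks with room: disk 3 (167 GB).
The first with room is disk 3.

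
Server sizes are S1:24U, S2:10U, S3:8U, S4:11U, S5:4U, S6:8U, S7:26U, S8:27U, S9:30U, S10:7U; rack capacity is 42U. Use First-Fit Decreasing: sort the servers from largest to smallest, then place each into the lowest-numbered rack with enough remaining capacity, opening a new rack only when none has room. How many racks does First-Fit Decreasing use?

Sorted descending: 30, 27, 26, 24, 11, 10, 8, 8, 7, 4.
rack 1: place 30U, 12U left
rack 2: place 27U, 15U left
rack 3: place 26U, 16U left
rack 4: place 24U, 18U left
rack 1: place 11U, 1U left
rack 2: place 10U, 5U left
rack 3: place 8U, 8U left
rack 3: place 8U, 0U left
rack 4: place 7U, 11U left
rack 2: place 4U, 1U left
Final racks: [30,11] [27,10,4] [26,8,8] [24,7].

4 racks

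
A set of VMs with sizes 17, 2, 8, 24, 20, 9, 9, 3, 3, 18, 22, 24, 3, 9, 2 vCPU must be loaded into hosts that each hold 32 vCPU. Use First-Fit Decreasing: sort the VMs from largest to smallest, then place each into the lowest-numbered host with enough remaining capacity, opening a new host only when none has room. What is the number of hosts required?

Sorted descending: 24, 24, 22, 20, 18, 17, 9, 9, 9, 8, 3, 3, 3, 2, 2.
Put 24 vCPU in host 1; 8 vCPU remain.
Put 24 vCPU in host 2; 8 vCPU remain.
Put 22 vCPU in host 3; 10 vCPU remain.
Put 20 vCPU in host 4; 12 vCPU remain.
Put 18 vCPU in host 5; 14 vCPU remain.
Put 17 vCPU in host 6; 15 vCPU remain.
Put 9 vCPU in host 3; 1 vCPU remain.
Put 9 vCPU in host 4; 3 vCPU remain.
Put 9 vCPU in host 5; 5 vCPU remain.
Put 8 vCPU in host 1; 0 vCPU remain.
Put 3 vCPU in host 2; 5 vCPU remain.
Put 3 vCPU in host 2; 2 vCPU remain.
Put 3 vCPU in host 4; 0 vCPU remain.
Put 2 vCPU in host 2; 0 vCPU remain.
Put 2 vCPU in host 5; 3 vCPU remain.
Final hosts: [24,8] [24,3,3,2] [22,9] [20,9,3] [18,9,2] [17].

6 hosts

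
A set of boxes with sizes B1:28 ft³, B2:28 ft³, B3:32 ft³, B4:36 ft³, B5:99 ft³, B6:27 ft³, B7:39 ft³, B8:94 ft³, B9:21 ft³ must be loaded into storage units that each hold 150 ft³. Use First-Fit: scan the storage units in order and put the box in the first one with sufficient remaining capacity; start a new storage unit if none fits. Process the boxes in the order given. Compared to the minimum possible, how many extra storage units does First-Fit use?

0

First-Fit: [28,28,32,36,21] [99,27] [39,94] → 3 storage units.
Total size 404 ft³; any packing needs at least ⌈404/150⌉ = 3 storage units.
So 3 is already optimal.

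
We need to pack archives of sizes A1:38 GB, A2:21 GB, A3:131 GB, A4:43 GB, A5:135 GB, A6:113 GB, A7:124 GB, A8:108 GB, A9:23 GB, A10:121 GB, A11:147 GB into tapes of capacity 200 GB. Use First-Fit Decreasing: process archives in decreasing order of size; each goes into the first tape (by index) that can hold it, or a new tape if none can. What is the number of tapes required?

7 tapes

Sorted descending: 147, 135, 131, 124, 121, 113, 108, 43, 38, 23, 21.
147 GB → tape 1 (remaining 53 GB)
135 GB → tape 2 (remaining 65 GB)
131 GB → tape 3 (remaining 69 GB)
124 GB → tape 4 (remaining 76 GB)
121 GB → tape 5 (remaining 79 GB)
113 GB → tape 6 (remaining 87 GB)
108 GB → tape 7 (remaining 92 GB)
43 GB → tape 1 (remaining 10 GB)
38 GB → tape 2 (remaining 27 GB)
23 GB → tape 2 (remaining 4 GB)
21 GB → tape 3 (remaining 48 GB)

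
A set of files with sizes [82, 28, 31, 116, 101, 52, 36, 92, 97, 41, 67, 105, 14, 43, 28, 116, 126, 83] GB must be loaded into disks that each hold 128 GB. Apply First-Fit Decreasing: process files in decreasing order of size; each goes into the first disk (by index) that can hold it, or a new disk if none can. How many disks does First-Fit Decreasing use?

Sorted descending: 126, 116, 116, 105, 101, 97, 92, 83, 82, 67, 52, 43, 41, 36, 31, 28, 28, 14.
disk 1: place 126 GB, 2 GB left
disk 2: place 116 GB, 12 GB left
disk 3: place 116 GB, 12 GB left
disk 4: place 105 GB, 23 GB left
disk 5: place 101 GB, 27 GB left
disk 6: place 97 GB, 31 GB left
disk 7: place 92 GB, 36 GB left
disk 8: place 83 GB, 45 GB left
disk 9: place 82 GB, 46 GB left
disk 10: place 67 GB, 61 GB left
disk 10: place 52 GB, 9 GB left
disk 8: place 43 GB, 2 GB left
disk 9: place 41 GB, 5 GB left
disk 7: place 36 GB, 0 GB left
disk 6: place 31 GB, 0 GB left
disk 11: place 28 GB, 100 GB left
disk 11: place 28 GB, 72 GB left
disk 4: place 14 GB, 9 GB left
Final disks: [126] [116] [116] [105,14] [101] [97,31] [92,36] [83,43] [82,41] [67,52] [28,28].

11 disks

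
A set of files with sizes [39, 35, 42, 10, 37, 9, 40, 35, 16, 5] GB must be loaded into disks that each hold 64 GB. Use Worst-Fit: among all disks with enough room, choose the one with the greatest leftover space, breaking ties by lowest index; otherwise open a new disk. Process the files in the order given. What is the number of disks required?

6

39 GB → disk 1 (remaining 25 GB)
35 GB → disk 2 (remaining 29 GB)
42 GB → disk 3 (remaining 22 GB)
10 GB → disk 2 (remaining 19 GB)
37 GB → disk 4 (remaining 27 GB)
9 GB → disk 4 (remaining 18 GB)
40 GB → disk 5 (remaining 24 GB)
35 GB → disk 6 (remaining 29 GB)
16 GB → disk 6 (remaining 13 GB)
5 GB → disk 1 (remaining 20 GB)
Final disks: [39,5] [35,10] [42] [37,9] [40] [35,16].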